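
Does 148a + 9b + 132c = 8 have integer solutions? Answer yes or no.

yes

gcd(148, 9) = 1  (148 = 16·9 + 4, 9 = 2·4 + 1, 4 = 4·1).
gcd(1, 132) = 1.
1 divides 8, so integer solutions exist.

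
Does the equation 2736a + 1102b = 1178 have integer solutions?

yes

gcd(2736, 1102) = 38.
38 divides 1178, so integer solutions exist.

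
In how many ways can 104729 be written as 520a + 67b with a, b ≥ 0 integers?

3

gcd(520, 67) = 1.
By Bézout, 520·(-21) + 67·(163) = 1.
One solution: (33, 1307).
General: a = 33 + 67t, b = 1307 - 520t.
a ≥ 0 ⇒ t ≥ 0; b ≥ 0 ⇒ t ≤ 2. So t ∈ [0, 2]: 3 solutions.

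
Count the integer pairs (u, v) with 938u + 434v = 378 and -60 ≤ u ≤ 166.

7

gcd(938, 434) = 14  (938 = 2×434 + 70, 434 = 6×70 + 14, 70 = 5×14).
Back-substituting, 938×(-6) + 434×(13) = 14.
Scale by 27: particular solution (-162, 351); reduce u mod 31: (24, -51).
General solution: u = 24 + 31t, v = -51 - 67t for integer t.
-60 ≤ 24 + 31t ≤ 166 gives t ∈ [-2, 4], which is 7 values.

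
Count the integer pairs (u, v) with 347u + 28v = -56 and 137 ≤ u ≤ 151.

1

gcd(347, 28) = 1.
By Bézout, 347*(-5) + 28*(62) = 1.
Particular solution: (0, -2).
General solution: u = 0 + 28t, v = -2 - 347t for integer t.
137 ≤ 0 + 28t ≤ 151 gives t ∈ [5, 5], which is 1 value.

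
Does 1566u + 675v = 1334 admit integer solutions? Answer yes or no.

gcd(1566, 675) = 27.
27 does not divide 1334 (remainder 11), so no integer solutions.

no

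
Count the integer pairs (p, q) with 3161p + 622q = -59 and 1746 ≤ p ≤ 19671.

29

gcd(3161, 622):
  3161 = 5·622 + 51
  622 = 12·51 + 10
  51 = 5·10 + 1
  10 = 10·1
so gcd(3161, 622) = 1.
Back-substitute for Bézout coefficients:
  1 = 51 - 5·10
  ... = 3161·(61) + 622·(-310)
Scale by -59: particular solution (-3599, 18290); reduce p mod 622: (133, -676).
General solution: p = 133 + 622t, q = -676 - 3161t for integer t.
1746 ≤ 133 + 622t ≤ 19671 gives t ∈ [3, 31], which is 29 values.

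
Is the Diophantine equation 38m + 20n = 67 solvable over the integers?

gcd(38, 20) = 2.
2 does not divide 67 (remainder 1), so no integer solutions.

no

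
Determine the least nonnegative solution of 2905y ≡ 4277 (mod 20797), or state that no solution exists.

gcd(20797, 2905) = 7.
7 divides 4277, so solutions exist.
By Bézout, 2905*(315) + 20797*(-44) = 7.
So 2905*(315) ≡ 7 (mod 20797); multiply by 611: y ≡ 192465 (mod 2971).
Smallest nonnegative: y = 192465 mod 2971 = 2321.

2321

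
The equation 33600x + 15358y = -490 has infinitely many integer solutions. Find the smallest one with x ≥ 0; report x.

985

gcd(33600, 15358) = 14  (33600 = 2×15358 + 2884, 15358 = 5×2884 + 938, 2884 = 3×938 + 70, 938 = 13×70 + 28, 70 = 2×28 + 14, 28 = 2×14).
14 divides -490, so solutions exist.
Back-substituting, 33600×(442) + 15358×(-967) = 14.
Scale by -490/14 = -35: (x₀, y₀) = (-15470, 33845).
General solution: x = -15470 + 1097t, y = 33845 - 2400t for integer t.
x ≥ 0: smallest is -15470 mod 1097 = 985 (at t = 15), with y = -2155.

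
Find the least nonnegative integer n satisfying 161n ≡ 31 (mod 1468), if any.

1067

gcd(1468, 161) = 1  (1468 = 9×161 + 19, 161 = 8×19 + 9, 19 = 2×9 + 1, 9 = 9×1).
1 divides 31, so solutions exist.
Back-substituting, 161×(-155) + 1468×(17) = 1.
So 161×(-155) ≡ 1 (mod 1468); multiply by 31: n ≡ -4805 (mod 1468).
Smallest nonnegative: n = -4805 mod 1468 = 1067.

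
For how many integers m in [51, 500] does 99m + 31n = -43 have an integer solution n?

15

gcd(99, 31):
  99 = 3*31 + 6
  31 = 5*6 + 1
  6 = 6*1
so gcd(99, 31) = 1.
Back-substitute for Bézout coefficients:
  1 = 31 - 5*6
  ... = 99*(-5) + 31*(16)
Scale by -43: particular solution (215, -688); reduce m mod 31: (29, -94).
General solution: m = 29 + 31t, n = -94 - 99t for integer t.
51 ≤ 29 + 31t ≤ 500 gives t ∈ [1, 15], which is 15 values.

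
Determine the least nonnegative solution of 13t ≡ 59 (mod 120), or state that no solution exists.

23

gcd(120, 13):
  120 = 9·13 + 3
  13 = 4·3 + 1
  3 = 3·1
so gcd(120, 13) = 1.
1 divides 59, so solutions exist.
Back-substitute for Bézout coefficients:
  1 = 13 - 4·3
  ... = 13·(37) + 120·(-4)
So 13·(37) ≡ 1 (mod 120); multiply by 59: t ≡ 2183 (mod 120).
Smallest nonnegative: t = 2183 mod 120 = 23.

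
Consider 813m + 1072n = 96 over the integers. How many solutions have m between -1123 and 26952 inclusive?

26

gcd(1072, 813) = 1.
By Bézout, 813×(149) + 1072×(-113) = 1.
Particular solution: (368, -279).
General solution: m = 368 + 1072t, n = -279 - 813t for integer t.
-1123 ≤ 368 + 1072t ≤ 26952 gives t ∈ [-1, 24], which is 26 values.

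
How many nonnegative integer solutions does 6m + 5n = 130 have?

gcd(6, 5) = 1.
By Bézout, 6×(1) + 5×(-1) = 1.
One solution: (0, 26).
General: m = 0 + 5t, n = 26 - 6t.
m ≥ 0 ⇒ t ≥ 0; n ≥ 0 ⇒ t ≤ 4. So t ∈ [0, 4]: 5 solutions.

5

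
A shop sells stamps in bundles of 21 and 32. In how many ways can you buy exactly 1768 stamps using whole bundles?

Need nonnegative integers with 21j + 32k = 1768.
gcd(21, 32) = 1, and 21·(-3) + 32·(2) = 1.
So (j₀, k₀) = (-5304, 3536); general j = -5304 + 32t, k = 3536 - 21t.
j ≥ 0 ⇒ t ≥ 166; k ≥ 0 ⇒ t ≤ 168. That's 3 values of t.

3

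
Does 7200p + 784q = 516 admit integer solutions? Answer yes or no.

no

gcd(7200, 784):
  7200 = 9×784 + 144
  784 = 5×144 + 64
  144 = 2×64 + 16
  64 = 4×16
so gcd(7200, 784) = 16.
16 does not divide 516 (remainder 4), so no integer solutions.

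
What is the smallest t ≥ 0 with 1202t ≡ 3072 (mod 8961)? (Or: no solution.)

gcd(8961, 1202) = 1.
1 divides 3072, so solutions exist.
By Bézout, 1202·(-2572) + 8961·(345) = 1.
So 1202·(-2572) ≡ 1 (mod 8961); multiply by 3072: t ≡ -7901184 (mod 8961).
Smallest nonnegative: t = -7901184 mod 8961 = 2418.

2418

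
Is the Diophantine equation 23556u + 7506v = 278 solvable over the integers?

gcd(23556, 7506) = 6.
6 does not divide 278 (remainder 2), so no integer solutions.

no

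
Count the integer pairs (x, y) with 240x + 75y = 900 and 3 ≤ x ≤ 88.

gcd(240, 75):
  240 = 3·75 + 15
  75 = 5·15
so gcd(240, 75) = 15.
Back-substitute for Bézout coefficients:
  15 = 240 - 3·75
  ... = 240·(1) + 75·(-3)
Scale by 60: particular solution (60, -180); reduce x mod 5: (0, 12).
General solution: x = 0 + 5t, y = 12 - 16t for integer t.
3 ≤ 0 + 5t ≤ 88 gives t ∈ [1, 17], which is 17 values.

17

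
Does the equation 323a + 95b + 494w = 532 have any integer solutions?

gcd(323, 95) = 19.
gcd(19, 494) = 19.
19 divides 532, so integer solutions exist.

yes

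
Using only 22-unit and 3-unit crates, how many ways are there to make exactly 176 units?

3

Need nonnegative integers with 22j + 3k = 176.
gcd(22, 3) = 1, and 22·(1) + 3·(-7) = 1.
So (j₀, k₀) = (176, -1232); general j = 176 + 3t, k = -1232 - 22t.
j ≥ 0 ⇒ t ≥ -58; k ≥ 0 ⇒ t ≤ -56. That's 3 values of t.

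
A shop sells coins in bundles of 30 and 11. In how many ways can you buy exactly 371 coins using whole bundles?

Need nonnegative integers with 30j + 11k = 371.
gcd(30, 11) = 1, and 30·(-4) + 11·(11) = 1.
So (j₀, k₀) = (-1484, 4081); general j = -1484 + 11t, k = 4081 - 30t.
j ≥ 0 ⇒ t ≥ 135; k ≥ 0 ⇒ t ≤ 136. That's 2 values of t.

2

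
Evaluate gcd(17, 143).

gcd(143, 17):
  143 = 8×17 + 7
  17 = 2×7 + 3
  7 = 2×3 + 1
  3 = 3×1
so gcd(143, 17) = 1.

1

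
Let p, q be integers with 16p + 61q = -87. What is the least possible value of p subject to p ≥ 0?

6

gcd(61, 16):
  61 = 3×16 + 13
  16 = 1×13 + 3
  13 = 4×3 + 1
  3 = 3×1
so gcd(61, 16) = 1.
1 divides -87, so solutions exist.
Back-substitute for Bézout coefficients:
  1 = 13 - 4×3
  ... = 16×(-19) + 61×(5)
Scale by -87/1 = -87: (p₀, q₀) = (1653, -435).
General solution: p = 1653 + 61t, q = -435 - 16t for integer t.
p ≥ 0: smallest is 1653 mod 61 = 6 (at t = -27), with q = -3.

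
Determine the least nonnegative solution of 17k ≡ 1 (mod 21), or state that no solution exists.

gcd(21, 17):
  21 = 1*17 + 4
  17 = 4*4 + 1
  4 = 4*1
so gcd(21, 17) = 1.
1 divides 1, so solutions exist.
Back-substitute for Bézout coefficients:
  1 = 17 - 4*4
  ... = 17*(5) + 21*(-4)
So 17*(5) ≡ 1 (mod 21); multiply by 1: k ≡ 5 (mod 21).
Smallest nonnegative: k = 5 mod 21 = 5.

5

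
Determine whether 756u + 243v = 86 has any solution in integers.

gcd(756, 243) = 27.
27 does not divide 86 (remainder 5), so no integer solutions.

no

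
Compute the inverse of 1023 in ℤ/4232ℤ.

gcd(4232, 1023) = 1  (4232 = 4*1023 + 140, 1023 = 7*140 + 43, 140 = 3*43 + 11, 43 = 3*11 + 10, 11 = 1*10 + 1, 10 = 10*1).
Back-substituting, 1023*(-393) + 4232*(95) = 1.
So 1023*-393 ≡ 1 (mod 4232), and -393 mod 4232 = 3839.

3839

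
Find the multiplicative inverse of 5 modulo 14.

3

gcd(14, 5) = 1.
By Bézout, 5*(3) + 14*(-1) = 1.
So 5*3 ≡ 1 (mod 14), and 3 mod 14 = 3.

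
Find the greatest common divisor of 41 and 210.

gcd(210, 41) = 1  (210 = 5·41 + 5, 41 = 8·5 + 1, 5 = 5·1).

1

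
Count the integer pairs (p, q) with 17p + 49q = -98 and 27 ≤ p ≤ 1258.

gcd(49, 17) = 1  (49 = 2×17 + 15, 17 = 1×15 + 2, 15 = 7×2 + 1, 2 = 2×1).
Back-substituting, 17×(-23) + 49×(8) = 1.
Scale by -98: particular solution (2254, -784); reduce p mod 49: (0, -2).
General solution: p = 0 + 49t, q = -2 - 17t for integer t.
27 ≤ 0 + 49t ≤ 1258 gives t ∈ [1, 25], which is 25 values.

25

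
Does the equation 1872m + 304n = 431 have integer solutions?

gcd(1872, 304) = 16  (1872 = 6*304 + 48, 304 = 6*48 + 16, 48 = 3*16).
16 does not divide 431 (remainder 15), so no integer solutions.

no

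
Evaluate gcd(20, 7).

1

gcd(20, 7):
  20 = 2×7 + 6
  7 = 1×6 + 1
  6 = 6×1
so gcd(20, 7) = 1.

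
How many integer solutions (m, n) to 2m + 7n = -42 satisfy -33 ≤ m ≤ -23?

1

gcd(7, 2):
  7 = 3·2 + 1
  2 = 2·1
so gcd(7, 2) = 1.
Back-substitute for Bézout coefficients:
  1 = 7 - 3·2
  ... = 2·(-3) + 7·(1)
Scale by -42: particular solution (126, -42); reduce m mod 7: (0, -6).
General solution: m = 0 + 7t, n = -6 - 2t for integer t.
-33 ≤ 0 + 7t ≤ -23 gives t ∈ [-4, -4], which is 1 value.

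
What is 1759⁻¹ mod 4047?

2800

gcd(4047, 1759):
  4047 = 2*1759 + 529
  1759 = 3*529 + 172
  529 = 3*172 + 13
  172 = 13*13 + 3
  13 = 4*3 + 1
  3 = 3*1
so gcd(4047, 1759) = 1.
Back-substitute for Bézout coefficients:
  1 = 13 - 4*3
  ... = 1759*(-1247) + 4047*(542)
So 1759*-1247 ≡ 1 (mod 4047), and -1247 mod 4047 = 2800.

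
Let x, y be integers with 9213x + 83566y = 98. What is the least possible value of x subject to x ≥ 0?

79058

gcd(83566, 9213):
  83566 = 9·9213 + 649
  9213 = 14·649 + 127
  649 = 5·127 + 14
  127 = 9·14 + 1
  14 = 14·1
so gcd(83566, 9213) = 1.
1 divides 98, so solutions exist.
Back-substitute for Bézout coefficients:
  1 = 127 - 9·14
  ... = 9213·(5923) + 83566·(-653)
Scale by 98/1 = 98: (x₀, y₀) = (580454, -63994).
General solution: x = 580454 + 83566t, y = -63994 - 9213t for integer t.
x ≥ 0: smallest is 580454 mod 83566 = 79058 (at t = -6), with y = -8716.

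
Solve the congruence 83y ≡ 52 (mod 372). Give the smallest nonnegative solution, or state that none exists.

32

gcd(372, 83):
  372 = 4×83 + 40
  83 = 2×40 + 3
  40 = 13×3 + 1
  3 = 3×1
so gcd(372, 83) = 1.
1 divides 52, so solutions exist.
Back-substitute for Bézout coefficients:
  1 = 40 - 13×3
  ... = 83×(-121) + 372×(27)
So 83×(-121) ≡ 1 (mod 372); multiply by 52: y ≡ -6292 (mod 372).
Smallest nonnegative: y = -6292 mod 372 = 32.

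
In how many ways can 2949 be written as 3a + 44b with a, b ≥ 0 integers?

gcd(44, 3) = 1  (44 = 14·3 + 2, 3 = 1·2 + 1, 2 = 2·1).
Back-substituting, 3·(15) + 44·(-1) = 1.
Scale by 2949: one solution is (44235, -2949). Reduce a mod 44: (15, 66).
General: a = 15 + 44t, b = 66 - 3t.
a ≥ 0 ⇒ t ≥ 0; b ≥ 0 ⇒ t ≤ 22. So t ∈ [0, 22]: 23 solutions.

23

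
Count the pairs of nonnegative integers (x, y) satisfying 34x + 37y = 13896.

gcd(37, 34):
  37 = 1·34 + 3
  34 = 11·3 + 1
  3 = 3·1
so gcd(37, 34) = 1.
Back-substitute for Bézout coefficients:
  1 = 34 - 11·3
  ... = 34·(12) + 37·(-11)
Scale by 13896: one solution is (166752, -152856). Reduce x mod 37: (30, 348).
General: x = 30 + 37t, y = 348 - 34t.
x ≥ 0 ⇒ t ≥ 0; y ≥ 0 ⇒ t ≤ 10. So t ∈ [0, 10]: 11 solutions.

11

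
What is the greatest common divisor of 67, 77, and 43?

1

gcd(77, 67) = 1.
gcd(1, 43) = 1.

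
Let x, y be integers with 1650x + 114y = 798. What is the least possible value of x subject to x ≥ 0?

0

gcd(1650, 114) = 6.
6 divides 798, so solutions exist.
By Bézout, 1650*(-2) + 114*(29) = 6.
Scale by 798/6 = 133: (x₀, y₀) = (-266, 3857).
General solution: x = -266 + 19t, y = 3857 - 275t for integer t.
x ≥ 0: smallest is -266 mod 19 = 0 (at t = 14), with y = 7.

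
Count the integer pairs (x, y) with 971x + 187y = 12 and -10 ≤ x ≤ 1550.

gcd(971, 187) = 1.
By Bézout, 971·(26) + 187·(-135) = 1.
Particular solution: (125, -649).
General solution: x = 125 + 187t, y = -649 - 971t for integer t.
-10 ≤ 125 + 187t ≤ 1550 gives t ∈ [0, 7], which is 8 values.

8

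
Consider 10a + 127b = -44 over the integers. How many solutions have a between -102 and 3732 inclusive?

gcd(127, 10):
  127 = 12×10 + 7
  10 = 1×7 + 3
  7 = 2×3 + 1
  3 = 3×1
so gcd(127, 10) = 1.
Back-substitute for Bézout coefficients:
  1 = 7 - 2×3
  ... = 10×(-38) + 127×(3)
Scale by -44: particular solution (1672, -132); reduce a mod 127: (21, -2).
General solution: a = 21 + 127t, b = -2 - 10t for integer t.
-102 ≤ 21 + 127t ≤ 3732 gives t ∈ [0, 29], which is 30 values.

30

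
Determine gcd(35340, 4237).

gcd(35340, 4237) = 19  (35340 = 8*4237 + 1444, 4237 = 2*1444 + 1349, 1444 = 1*1349 + 95, 1349 = 14*95 + 19, 95 = 5*19).

19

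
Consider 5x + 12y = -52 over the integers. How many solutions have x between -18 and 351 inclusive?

gcd(12, 5) = 1  (12 = 2×5 + 2, 5 = 2×2 + 1, 2 = 2×1).
Back-substituting, 5×(5) + 12×(-2) = 1.
Scale by -52: particular solution (-260, 104); reduce x mod 12: (4, -6).
General solution: x = 4 + 12t, y = -6 - 5t for integer t.
-18 ≤ 4 + 12t ≤ 351 gives t ∈ [-1, 28], which is 30 values.

30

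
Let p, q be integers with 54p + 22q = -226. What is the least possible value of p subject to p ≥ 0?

gcd(54, 22):
  54 = 2*22 + 10
  22 = 2*10 + 2
  10 = 5*2
so gcd(54, 22) = 2.
2 divides -226, so solutions exist.
Back-substitute for Bézout coefficients:
  2 = 22 - 2*10
  ... = 54*(-2) + 22*(5)
Scale by -226/2 = -113: (p₀, q₀) = (226, -565).
General solution: p = 226 + 11t, q = -565 - 27t for integer t.
p ≥ 0: smallest is 226 mod 11 = 6 (at t = -20), with q = -25.

6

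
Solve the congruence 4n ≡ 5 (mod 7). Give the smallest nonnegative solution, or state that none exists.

gcd(7, 4) = 1  (7 = 1*4 + 3, 4 = 1*3 + 1, 3 = 3*1).
1 divides 5, so solutions exist.
Back-substituting, 4*(2) + 7*(-1) = 1.
So 4*(2) ≡ 1 (mod 7); multiply by 5: n ≡ 10 (mod 7).
Smallest nonnegative: n = 10 mod 7 = 3.

3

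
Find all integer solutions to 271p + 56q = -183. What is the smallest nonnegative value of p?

gcd(271, 56) = 1.
1 divides -183, so solutions exist.
By Bézout, 271*(-25) + 56*(121) = 1.
Scale by -183/1 = -183: (p₀, q₀) = (4575, -22143).
General solution: p = 4575 + 56t, q = -22143 - 271t for integer t.
p ≥ 0: smallest is 4575 mod 56 = 39 (at t = -81), with q = -192.

39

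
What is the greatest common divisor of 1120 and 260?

gcd(1120, 260):
  1120 = 4×260 + 80
  260 = 3×80 + 20
  80 = 4×20
so gcd(1120, 260) = 20.

20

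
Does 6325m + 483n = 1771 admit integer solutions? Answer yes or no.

yes

gcd(6325, 483):
  6325 = 13·483 + 46
  483 = 10·46 + 23
  46 = 2·23
so gcd(6325, 483) = 23.
23 divides 1771, so integer solutions exist.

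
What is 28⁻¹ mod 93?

10

gcd(93, 28) = 1.
By Bézout, 28·(10) + 93·(-3) = 1.
So 28·10 ≡ 1 (mod 93), and 10 mod 93 = 10.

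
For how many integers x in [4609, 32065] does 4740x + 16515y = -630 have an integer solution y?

gcd(16515, 4740) = 15.
By Bézout, 4740·(331) + 16515·(-95) = 15.
Particular solution: (411, -118).
General solution: x = 411 + 1101t, y = -118 - 316t for integer t.
4609 ≤ 411 + 1101t ≤ 32065 gives t ∈ [4, 28], which is 25 values.

25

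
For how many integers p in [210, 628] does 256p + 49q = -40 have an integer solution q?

9

gcd(256, 49) = 1  (256 = 5·49 + 11, 49 = 4·11 + 5, 11 = 2·5 + 1, 5 = 5·1).
Back-substituting, 256·(9) + 49·(-47) = 1.
Scale by -40: particular solution (-360, 1880); reduce p mod 49: (32, -168).
General solution: p = 32 + 49t, q = -168 - 256t for integer t.
210 ≤ 32 + 49t ≤ 628 gives t ∈ [4, 12], which is 9 values.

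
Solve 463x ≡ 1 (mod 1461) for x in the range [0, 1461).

gcd(1461, 463) = 1.
By Bézout, 463*(142) + 1461*(-45) = 1.
So 463*142 ≡ 1 (mod 1461), and 142 mod 1461 = 142.

142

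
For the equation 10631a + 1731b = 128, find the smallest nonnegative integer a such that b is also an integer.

1675

gcd(10631, 1731) = 1  (10631 = 6×1731 + 245, 1731 = 7×245 + 16, 245 = 15×16 + 5, 16 = 3×5 + 1, 5 = 5×1).
1 divides 128, so solutions exist.
Back-substituting, 10631×(-325) + 1731×(1996) = 1.
Scale by 128/1 = 128: (a₀, b₀) = (-41600, 255488).
General solution: a = -41600 + 1731t, b = 255488 - 10631t for integer t.
a ≥ 0: smallest is -41600 mod 1731 = 1675 (at t = 25), with b = -10287.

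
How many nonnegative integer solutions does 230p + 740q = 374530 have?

gcd(740, 230):
  740 = 3·230 + 50
  230 = 4·50 + 30
  50 = 1·30 + 20
  30 = 1·20 + 10
  20 = 2·10
so gcd(740, 230) = 10.
Back-substitute for Bézout coefficients:
  10 = 30 - 1·20
  ... = 230·(29) + 740·(-9)
Scale by 37453: one solution is (1086137, -337077). Reduce p mod 74: (39, 494).
General: p = 39 + 74t, q = 494 - 23t.
p ≥ 0 ⇒ t ≥ 0; q ≥ 0 ⇒ t ≤ 21. So t ∈ [0, 21]: 22 solutions.

22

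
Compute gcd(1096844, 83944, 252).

28

gcd(1096844, 83944) = 28.
gcd(28, 252) = 28.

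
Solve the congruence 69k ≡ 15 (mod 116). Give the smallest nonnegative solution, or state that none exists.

91

gcd(116, 69) = 1.
1 divides 15, so solutions exist.
By Bézout, 69×(37) + 116×(-22) = 1.
So 69×(37) ≡ 1 (mod 116); multiply by 15: k ≡ 555 (mod 116).
Smallest nonnegative: k = 555 mod 116 = 91.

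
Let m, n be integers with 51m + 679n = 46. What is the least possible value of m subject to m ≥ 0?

387

gcd(679, 51):
  679 = 13·51 + 16
  51 = 3·16 + 3
  16 = 5·3 + 1
  3 = 3·1
so gcd(679, 51) = 1.
1 divides 46, so solutions exist.
Back-substitute for Bézout coefficients:
  1 = 16 - 5·3
  ... = 51·(-213) + 679·(16)
Scale by 46/1 = 46: (m₀, n₀) = (-9798, 736).
General solution: m = -9798 + 679t, n = 736 - 51t for integer t.
m ≥ 0: smallest is -9798 mod 679 = 387 (at t = 15), with n = -29.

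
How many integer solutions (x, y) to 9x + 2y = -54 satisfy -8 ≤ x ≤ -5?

2

gcd(9, 2):
  9 = 4·2 + 1
  2 = 2·1
so gcd(9, 2) = 1.
Back-substitute for Bézout coefficients:
  1 = 9 - 4·2
  ... = 9·(1) + 2·(-4)
Scale by -54: particular solution (-54, 216); reduce x mod 2: (0, -27).
General solution: x = 0 + 2t, y = -27 - 9t for integer t.
-8 ≤ 0 + 2t ≤ -5 gives t ∈ [-4, -3], which is 2 values.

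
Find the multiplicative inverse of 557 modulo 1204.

709

gcd(1204, 557) = 1  (1204 = 2·557 + 90, 557 = 6·90 + 17, 90 = 5·17 + 5, 17 = 3·5 + 2, 5 = 2·2 + 1, 2 = 2·1).
Back-substituting, 557·(-495) + 1204·(229) = 1.
So 557·-495 ≡ 1 (mod 1204), and -495 mod 1204 = 709.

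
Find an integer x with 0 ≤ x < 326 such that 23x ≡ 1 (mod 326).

gcd(326, 23) = 1  (326 = 14×23 + 4, 23 = 5×4 + 3, 4 = 1×3 + 1, 3 = 3×1).
Back-substituting, 23×(-85) + 326×(6) = 1.
So 23×-85 ≡ 1 (mod 326), and -85 mod 326 = 241.

241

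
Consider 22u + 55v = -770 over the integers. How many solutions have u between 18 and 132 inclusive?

23

gcd(55, 22) = 11  (55 = 2×22 + 11, 22 = 2×11).
Back-substituting, 22×(-2) + 55×(1) = 11.
Scale by -70: particular solution (140, -70); reduce u mod 5: (0, -14).
General solution: u = 0 + 5t, v = -14 - 2t for integer t.
18 ≤ 0 + 5t ≤ 132 gives t ∈ [4, 26], which is 23 values.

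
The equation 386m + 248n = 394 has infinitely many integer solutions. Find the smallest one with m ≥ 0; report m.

gcd(386, 248):
  386 = 1·248 + 138
  248 = 1·138 + 110
  138 = 1·110 + 28
  110 = 3·28 + 26
  28 = 1·26 + 2
  26 = 13·2
so gcd(386, 248) = 2.
2 divides 394, so solutions exist.
Back-substitute for Bézout coefficients:
  2 = 28 - 1·26
  ... = 386·(9) + 248·(-14)
Scale by 394/2 = 197: (m₀, n₀) = (1773, -2758).
General solution: m = 1773 + 124t, n = -2758 - 193t for integer t.
m ≥ 0: smallest is 1773 mod 124 = 37 (at t = -14), with n = -56.

37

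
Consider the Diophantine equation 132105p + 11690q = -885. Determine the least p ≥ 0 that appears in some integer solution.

gcd(132105, 11690) = 5.
5 divides -885, so solutions exist.
By Bézout, 132105·(439) + 11690·(-4961) = 5.
Scale by -885/5 = -177: (p₀, q₀) = (-77703, 878097).
General solution: p = -77703 + 2338t, q = 878097 - 26421t for integer t.
p ≥ 0: smallest is -77703 mod 2338 = 1789 (at t = 34), with q = -20217.

1789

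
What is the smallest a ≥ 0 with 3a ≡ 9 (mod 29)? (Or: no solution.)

3

gcd(29, 3):
  29 = 9·3 + 2
  3 = 1·2 + 1
  2 = 2·1
so gcd(29, 3) = 1.
1 divides 9, so solutions exist.
Back-substitute for Bézout coefficients:
  1 = 3 - 1·2
  ... = 3·(10) + 29·(-1)
So 3·(10) ≡ 1 (mod 29); multiply by 9: a ≡ 90 (mod 29).
Smallest nonnegative: a = 90 mod 29 = 3.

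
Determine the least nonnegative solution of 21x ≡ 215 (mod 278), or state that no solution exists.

275

gcd(278, 21):
  278 = 13*21 + 5
  21 = 4*5 + 1
  5 = 5*1
so gcd(278, 21) = 1.
1 divides 215, so solutions exist.
Back-substitute for Bézout coefficients:
  1 = 21 - 4*5
  ... = 21*(53) + 278*(-4)
So 21*(53) ≡ 1 (mod 278); multiply by 215: x ≡ 11395 (mod 278).
Smallest nonnegative: x = 11395 mod 278 = 275.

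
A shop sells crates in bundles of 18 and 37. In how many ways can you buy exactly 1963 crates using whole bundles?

Need nonnegative integers with 18j + 37k = 1963.
gcd(18, 37) = 1, and 18·(-2) + 37·(1) = 1.
So (j₀, k₀) = (-3926, 1963); general j = -3926 + 37t, k = 1963 - 18t.
j ≥ 0 ⇒ t ≥ 107; k ≥ 0 ⇒ t ≤ 109. That's 3 values of t.

3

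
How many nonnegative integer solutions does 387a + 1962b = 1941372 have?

23

gcd(1962, 387) = 9.
By Bézout, 387×(71) + 1962×(-14) = 9.
One solution: (114, 967).
General: a = 114 + 218t, b = 967 - 43t.
a ≥ 0 ⇒ t ≥ 0; b ≥ 0 ⇒ t ≤ 22. So t ∈ [0, 22]: 23 solutions.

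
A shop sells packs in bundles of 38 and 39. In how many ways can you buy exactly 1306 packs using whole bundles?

1

Need nonnegative integers with 38j + 39k = 1306.
gcd(38, 39) = 1, and 38·(-1) + 39·(1) = 1.
So (j₀, k₀) = (-1306, 1306); general j = -1306 + 39t, k = 1306 - 38t.
j ≥ 0 ⇒ t ≥ 34; k ≥ 0 ⇒ t ≤ 34. That's 1 value of t.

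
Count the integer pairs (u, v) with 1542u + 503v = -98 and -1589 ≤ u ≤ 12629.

gcd(1542, 503) = 1  (1542 = 3×503 + 33, 503 = 15×33 + 8, 33 = 4×8 + 1, 8 = 8×1).
Back-substituting, 1542×(61) + 503×(-187) = 1.
Scale by -98: particular solution (-5978, 18326); reduce u mod 503: (58, -178).
General solution: u = 58 + 503t, v = -178 - 1542t for integer t.
-1589 ≤ 58 + 503t ≤ 12629 gives t ∈ [-3, 24], which is 28 values.

28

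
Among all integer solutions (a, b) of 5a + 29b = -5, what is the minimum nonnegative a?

gcd(29, 5) = 1  (29 = 5×5 + 4, 5 = 1×4 + 1, 4 = 4×1).
1 divides -5, so solutions exist.
Back-substituting, 5×(6) + 29×(-1) = 1.
Scale by -5/1 = -5: (a₀, b₀) = (-30, 5).
General solution: a = -30 + 29t, b = 5 - 5t for integer t.
a ≥ 0: smallest is -30 mod 29 = 28 (at t = 2), with b = -5.

28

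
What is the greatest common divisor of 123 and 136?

gcd(136, 123):
  136 = 1×123 + 13
  123 = 9×13 + 6
  13 = 2×6 + 1
  6 = 6×1
so gcd(136, 123) = 1.

1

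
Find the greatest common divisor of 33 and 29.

gcd(33, 29):
  33 = 1·29 + 4
  29 = 7·4 + 1
  4 = 4·1
so gcd(33, 29) = 1.

1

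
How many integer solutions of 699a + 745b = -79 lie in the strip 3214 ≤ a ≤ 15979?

17

gcd(745, 699):
  745 = 1*699 + 46
  699 = 15*46 + 9
  46 = 5*9 + 1
  9 = 9*1
so gcd(745, 699) = 1.
Back-substitute for Bézout coefficients:
  1 = 46 - 5*9
  ... = 699*(-81) + 745*(76)
Scale by -79: particular solution (6399, -6004); reduce a mod 745: (439, -412).
General solution: a = 439 + 745t, b = -412 - 699t for integer t.
3214 ≤ 439 + 745t ≤ 15979 gives t ∈ [4, 20], which is 17 values.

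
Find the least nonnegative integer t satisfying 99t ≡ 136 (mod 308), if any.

no solution

gcd(308, 99) = 11.
11 does not divide 136, so the congruence has no solution.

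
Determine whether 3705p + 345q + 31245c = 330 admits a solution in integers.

yes

gcd(3705, 345) = 15  (3705 = 10×345 + 255, 345 = 1×255 + 90, 255 = 2×90 + 75, 90 = 1×75 + 15, 75 = 5×15).
gcd(15, 31245) = 15.
15 divides 330, so integer solutions exist.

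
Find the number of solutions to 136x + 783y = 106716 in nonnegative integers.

1

gcd(783, 136) = 1.
By Bézout, 136*(190) + 783*(-33) = 1.
One solution: (255, 92).
General: x = 255 + 783t, y = 92 - 136t.
x ≥ 0 ⇒ t ≥ 0; y ≥ 0 ⇒ t ≤ 0. So t ∈ [0, 0]: 1 solution.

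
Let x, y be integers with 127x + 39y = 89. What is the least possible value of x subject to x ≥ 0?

gcd(127, 39) = 1.
1 divides 89, so solutions exist.
By Bézout, 127×(4) + 39×(-13) = 1.
Scale by 89/1 = 89: (x₀, y₀) = (356, -1157).
General solution: x = 356 + 39t, y = -1157 - 127t for integer t.
x ≥ 0: smallest is 356 mod 39 = 5 (at t = -9), with y = -14.

5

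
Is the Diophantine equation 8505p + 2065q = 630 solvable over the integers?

yes

gcd(8505, 2065):
  8505 = 4·2065 + 245
  2065 = 8·245 + 105
  245 = 2·105 + 35
  105 = 3·35
so gcd(8505, 2065) = 35.
35 divides 630, so integer solutions exist.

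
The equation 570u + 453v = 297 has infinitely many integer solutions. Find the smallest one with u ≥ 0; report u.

gcd(570, 453):
  570 = 1*453 + 117
  453 = 3*117 + 102
  117 = 1*102 + 15
  102 = 6*15 + 12
  15 = 1*12 + 3
  12 = 4*3
so gcd(570, 453) = 3.
3 divides 297, so solutions exist.
Back-substitute for Bézout coefficients:
  3 = 15 - 1*12
  ... = 570*(31) + 453*(-39)
Scale by 297/3 = 99: (u₀, v₀) = (3069, -3861).
General solution: u = 3069 + 151t, v = -3861 - 190t for integer t.
u ≥ 0: smallest is 3069 mod 151 = 49 (at t = -20), with v = -61.

49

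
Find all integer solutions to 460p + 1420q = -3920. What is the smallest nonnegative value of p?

10

gcd(1420, 460):
  1420 = 3×460 + 40
  460 = 11×40 + 20
  40 = 2×20
so gcd(1420, 460) = 20.
20 divides -3920, so solutions exist.
Back-substitute for Bézout coefficients:
  20 = 460 - 11×40
  ... = 460×(34) + 1420×(-11)
Scale by -3920/20 = -196: (p₀, q₀) = (-6664, 2156).
General solution: p = -6664 + 71t, q = 2156 - 23t for integer t.
p ≥ 0: smallest is -6664 mod 71 = 10 (at t = 94), with q = -6.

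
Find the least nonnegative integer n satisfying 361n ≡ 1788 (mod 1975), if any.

1783

gcd(1975, 361) = 1  (1975 = 5*361 + 170, 361 = 2*170 + 21, 170 = 8*21 + 2, 21 = 10*2 + 1, 2 = 2*1).
1 divides 1788, so solutions exist.
Back-substituting, 361*(941) + 1975*(-172) = 1.
So 361*(941) ≡ 1 (mod 1975); multiply by 1788: n ≡ 1682508 (mod 1975).
Smallest nonnegative: n = 1682508 mod 1975 = 1783.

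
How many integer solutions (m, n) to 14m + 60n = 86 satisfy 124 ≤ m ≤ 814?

gcd(60, 14) = 2  (60 = 4×14 + 4, 14 = 3×4 + 2, 4 = 2×2).
Back-substituting, 14×(13) + 60×(-3) = 2.
Scale by 43: particular solution (559, -129); reduce m mod 30: (19, -3).
General solution: m = 19 + 30t, n = -3 - 7t for integer t.
124 ≤ 19 + 30t ≤ 814 gives t ∈ [4, 26], which is 23 values.

23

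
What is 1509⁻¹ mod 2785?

2534

gcd(2785, 1509):
  2785 = 1×1509 + 1276
  1509 = 1×1276 + 233
  1276 = 5×233 + 111
  233 = 2×111 + 11
  111 = 10×11 + 1
  11 = 11×1
so gcd(2785, 1509) = 1.
Back-substitute for Bézout coefficients:
  1 = 111 - 10×11
  ... = 1509×(-251) + 2785×(136)
So 1509×-251 ≡ 1 (mod 2785), and -251 mod 2785 = 2534.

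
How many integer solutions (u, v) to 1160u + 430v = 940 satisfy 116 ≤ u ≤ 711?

gcd(1160, 430) = 10.
By Bézout, 1160×(-10) + 430×(27) = 10.
Particular solution: (6, -14).
General solution: u = 6 + 43t, v = -14 - 116t for integer t.
116 ≤ 6 + 43t ≤ 711 gives t ∈ [3, 16], which is 14 values.

14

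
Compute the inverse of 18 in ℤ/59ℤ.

23

gcd(59, 18) = 1.
By Bézout, 18×(23) + 59×(-7) = 1.
So 18×23 ≡ 1 (mod 59), and 23 mod 59 = 23.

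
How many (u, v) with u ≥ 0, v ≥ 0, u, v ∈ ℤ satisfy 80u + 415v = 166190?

25

gcd(415, 80) = 5.
By Bézout, 80*(26) + 415*(-5) = 5.
One solution: (75, 386).
General: u = 75 + 83t, v = 386 - 16t.
u ≥ 0 ⇒ t ≥ 0; v ≥ 0 ⇒ t ≤ 24. So t ∈ [0, 24]: 25 solutions.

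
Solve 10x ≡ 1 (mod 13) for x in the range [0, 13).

gcd(13, 10) = 1.
By Bézout, 10×(4) + 13×(-3) = 1.
So 10×4 ≡ 1 (mod 13), and 4 mod 13 = 4.

4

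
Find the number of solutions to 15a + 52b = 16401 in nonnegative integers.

21

gcd(52, 15) = 1.
By Bézout, 15×(7) + 52×(-2) = 1.
One solution: (43, 303).
General: a = 43 + 52t, b = 303 - 15t.
a ≥ 0 ⇒ t ≥ 0; b ≥ 0 ⇒ t ≤ 20. So t ∈ [0, 20]: 21 solutions.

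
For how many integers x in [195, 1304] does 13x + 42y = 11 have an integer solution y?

gcd(42, 13) = 1.
By Bézout, 13*(13) + 42*(-4) = 1.
Particular solution: (17, -5).
General solution: x = 17 + 42t, y = -5 - 13t for integer t.
195 ≤ 17 + 42t ≤ 1304 gives t ∈ [5, 30], which is 26 values.

26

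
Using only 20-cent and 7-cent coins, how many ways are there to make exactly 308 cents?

3

Need nonnegative integers with 20j + 7k = 308.
gcd(20, 7) = 1, and 20·(-1) + 7·(3) = 1.
So (j₀, k₀) = (-308, 924); general j = -308 + 7t, k = 924 - 20t.
j ≥ 0 ⇒ t ≥ 44; k ≥ 0 ⇒ t ≤ 46. That's 3 values of t.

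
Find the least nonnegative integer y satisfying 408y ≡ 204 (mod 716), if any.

gcd(716, 408):
  716 = 1×408 + 308
  408 = 1×308 + 100
  308 = 3×100 + 8
  100 = 12×8 + 4
  8 = 2×4
so gcd(716, 408) = 4.
4 divides 204, so solutions exist.
Back-substitute for Bézout coefficients:
  4 = 100 - 12×8
  ... = 408×(86) + 716×(-49)
So 408×(86) ≡ 4 (mod 716); multiply by 51: y ≡ 4386 (mod 179).
Smallest nonnegative: y = 4386 mod 179 = 90.

90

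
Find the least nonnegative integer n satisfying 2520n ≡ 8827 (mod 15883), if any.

451

gcd(15883, 2520) = 7.
7 divides 8827, so solutions exist.
By Bézout, 2520×(-687) + 15883×(109) = 7.
So 2520×(-687) ≡ 7 (mod 15883); multiply by 1261: n ≡ -866307 (mod 2269).
Smallest nonnegative: n = -866307 mod 2269 = 451.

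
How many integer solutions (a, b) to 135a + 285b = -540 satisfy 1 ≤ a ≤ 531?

28

gcd(285, 135):
  285 = 2×135 + 15
  135 = 9×15
so gcd(285, 135) = 15.
Back-substitute for Bézout coefficients:
  15 = 285 - 2×135
  ... = 135×(-2) + 285×(1)
Scale by -36: particular solution (72, -36); reduce a mod 19: (15, -9).
General solution: a = 15 + 19t, b = -9 - 9t for integer t.
1 ≤ 15 + 19t ≤ 531 gives t ∈ [0, 27], which is 28 values.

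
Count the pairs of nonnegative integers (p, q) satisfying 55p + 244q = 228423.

gcd(244, 55):
  244 = 4·55 + 24
  55 = 2·24 + 7
  24 = 3·7 + 3
  7 = 2·3 + 1
  3 = 3·1
so gcd(244, 55) = 1.
Back-substitute for Bézout coefficients:
  1 = 7 - 2·3
  ... = 55·(71) + 244·(-16)
Scale by 228423: one solution is (16218033, -3654768). Reduce p mod 244: (85, 917).
General: p = 85 + 244t, q = 917 - 55t.
p ≥ 0 ⇒ t ≥ 0; q ≥ 0 ⇒ t ≤ 16. So t ∈ [0, 16]: 17 solutions.

17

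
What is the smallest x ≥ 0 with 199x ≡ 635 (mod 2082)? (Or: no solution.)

gcd(2082, 199) = 1  (2082 = 10·199 + 92, 199 = 2·92 + 15, 92 = 6·15 + 2, 15 = 7·2 + 1, 2 = 2·1).
1 divides 635, so solutions exist.
Back-substituting, 199·(973) + 2082·(-93) = 1.
So 199·(973) ≡ 1 (mod 2082); multiply by 635: x ≡ 617855 (mod 2082).
Smallest nonnegative: x = 617855 mod 2082 = 1583.

1583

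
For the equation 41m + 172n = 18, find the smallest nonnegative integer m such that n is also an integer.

34

gcd(172, 41):
  172 = 4·41 + 8
  41 = 5·8 + 1
  8 = 8·1
so gcd(172, 41) = 1.
1 divides 18, so solutions exist.
Back-substitute for Bézout coefficients:
  1 = 41 - 5·8
  ... = 41·(21) + 172·(-5)
Scale by 18/1 = 18: (m₀, n₀) = (378, -90).
General solution: m = 378 + 172t, n = -90 - 41t for integer t.
m ≥ 0: smallest is 378 mod 172 = 34 (at t = -2), with n = -8.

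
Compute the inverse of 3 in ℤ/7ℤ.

gcd(7, 3) = 1  (7 = 2·3 + 1, 3 = 3·1).
Back-substituting, 3·(-2) + 7·(1) = 1.
So 3·-2 ≡ 1 (mod 7), and -2 mod 7 = 5.

5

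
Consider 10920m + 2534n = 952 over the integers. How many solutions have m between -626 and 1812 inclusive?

13

gcd(10920, 2534):
  10920 = 4·2534 + 784
  2534 = 3·784 + 182
  784 = 4·182 + 56
  182 = 3·56 + 14
  56 = 4·14
so gcd(10920, 2534) = 14.
Back-substitute for Bézout coefficients:
  14 = 182 - 3·56
  ... = 10920·(-42) + 2534·(181)
Scale by 68: particular solution (-2856, 12308); reduce m mod 181: (40, -172).
General solution: m = 40 + 181t, n = -172 - 780t for integer t.
-626 ≤ 40 + 181t ≤ 1812 gives t ∈ [-3, 9], which is 13 values.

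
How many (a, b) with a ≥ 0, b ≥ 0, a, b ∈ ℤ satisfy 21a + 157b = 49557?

15

gcd(157, 21) = 1  (157 = 7·21 + 10, 21 = 2·10 + 1, 10 = 10·1).
Back-substituting, 21·(15) + 157·(-2) = 1.
Scale by 49557: one solution is (743355, -99114). Reduce a mod 157: (117, 300).
General: a = 117 + 157t, b = 300 - 21t.
a ≥ 0 ⇒ t ≥ 0; b ≥ 0 ⇒ t ≤ 14. So t ∈ [0, 14]: 15 solutions.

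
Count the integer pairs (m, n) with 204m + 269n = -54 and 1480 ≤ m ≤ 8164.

25

gcd(269, 204) = 1  (269 = 1·204 + 65, 204 = 3·65 + 9, 65 = 7·9 + 2, 9 = 4·2 + 1, 2 = 2·1).
Back-substituting, 204·(120) + 269·(-91) = 1.
Scale by -54: particular solution (-6480, 4914); reduce m mod 269: (245, -186).
General solution: m = 245 + 269t, n = -186 - 204t for integer t.
1480 ≤ 245 + 269t ≤ 8164 gives t ∈ [5, 29], which is 25 values.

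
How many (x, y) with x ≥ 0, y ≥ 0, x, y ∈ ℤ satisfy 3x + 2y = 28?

5

gcd(3, 2) = 1.
By Bézout, 3·(1) + 2·(-1) = 1.
One solution: (0, 14).
General: x = 0 + 2t, y = 14 - 3t.
x ≥ 0 ⇒ t ≥ 0; y ≥ 0 ⇒ t ≤ 4. So t ∈ [0, 4]: 5 solutions.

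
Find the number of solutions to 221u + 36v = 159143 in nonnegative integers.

gcd(221, 36) = 1.
By Bézout, 221·(-7) + 36·(43) = 1.
One solution: (19, 4304).
General: u = 19 + 36t, v = 4304 - 221t.
u ≥ 0 ⇒ t ≥ 0; v ≥ 0 ⇒ t ≤ 19. So t ∈ [0, 19]: 20 solutions.

20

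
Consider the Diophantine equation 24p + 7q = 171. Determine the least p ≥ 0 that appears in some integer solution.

gcd(24, 7):
  24 = 3×7 + 3
  7 = 2×3 + 1
  3 = 3×1
so gcd(24, 7) = 1.
1 divides 171, so solutions exist.
Back-substitute for Bézout coefficients:
  1 = 7 - 2×3
  ... = 24×(-2) + 7×(7)
Scale by 171/1 = 171: (p₀, q₀) = (-342, 1197).
General solution: p = -342 + 7t, q = 1197 - 24t for integer t.
p ≥ 0: smallest is -342 mod 7 = 1 (at t = 49), with q = 21.

1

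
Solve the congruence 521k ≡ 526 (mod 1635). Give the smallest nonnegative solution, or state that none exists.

296

gcd(1635, 521):
  1635 = 3×521 + 72
  521 = 7×72 + 17
  72 = 4×17 + 4
  17 = 4×4 + 1
  4 = 4×1
so gcd(1635, 521) = 1.
1 divides 526, so solutions exist.
Back-substitute for Bézout coefficients:
  1 = 17 - 4×4
  ... = 521×(386) + 1635×(-123)
So 521×(386) ≡ 1 (mod 1635); multiply by 526: k ≡ 203036 (mod 1635).
Smallest nonnegative: k = 203036 mod 1635 = 296.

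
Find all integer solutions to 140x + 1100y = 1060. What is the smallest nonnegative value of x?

gcd(1100, 140) = 20.
20 divides 1060, so solutions exist.
By Bézout, 140×(8) + 1100×(-1) = 20.
Scale by 1060/20 = 53: (x₀, y₀) = (424, -53).
General solution: x = 424 + 55t, y = -53 - 7t for integer t.
x ≥ 0: smallest is 424 mod 55 = 39 (at t = -7), with y = -4.

39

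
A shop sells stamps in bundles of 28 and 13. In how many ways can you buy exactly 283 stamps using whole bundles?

1

Need nonnegative integers with 28j + 13k = 283.
gcd(28, 13) = 1, and 28·(-6) + 13·(13) = 1.
So (j₀, k₀) = (-1698, 3679); general j = -1698 + 13t, k = 3679 - 28t.
j ≥ 0 ⇒ t ≥ 131; k ≥ 0 ⇒ t ≤ 131. That's 1 value of t.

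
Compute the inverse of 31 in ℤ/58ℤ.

15

gcd(58, 31) = 1.
By Bézout, 31×(15) + 58×(-8) = 1.
So 31×15 ≡ 1 (mod 58), and 15 mod 58 = 15.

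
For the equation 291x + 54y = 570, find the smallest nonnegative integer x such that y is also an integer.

gcd(291, 54):
  291 = 5·54 + 21
  54 = 2·21 + 12
  21 = 1·12 + 9
  12 = 1·9 + 3
  9 = 3·3
so gcd(291, 54) = 3.
3 divides 570, so solutions exist.
Back-substitute for Bézout coefficients:
  3 = 12 - 1·9
  ... = 291·(-5) + 54·(27)
Scale by 570/3 = 190: (x₀, y₀) = (-950, 5130).
General solution: x = -950 + 18t, y = 5130 - 97t for integer t.
x ≥ 0: smallest is -950 mod 18 = 4 (at t = 53), with y = -11.

4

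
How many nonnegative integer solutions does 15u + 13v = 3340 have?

gcd(15, 13):
  15 = 1·13 + 2
  13 = 6·2 + 1
  2 = 2·1
so gcd(15, 13) = 1.
Back-substitute for Bézout coefficients:
  1 = 13 - 6·2
  ... = 15·(-6) + 13·(7)
Scale by 3340: one solution is (-20040, 23380). Reduce u mod 13: (6, 250).
General: u = 6 + 13t, v = 250 - 15t.
u ≥ 0 ⇒ t ≥ 0; v ≥ 0 ⇒ t ≤ 16. So t ∈ [0, 16]: 17 solutions.

17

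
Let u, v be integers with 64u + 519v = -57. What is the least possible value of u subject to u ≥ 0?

gcd(519, 64):
  519 = 8×64 + 7
  64 = 9×7 + 1
  7 = 7×1
so gcd(519, 64) = 1.
1 divides -57, so solutions exist.
Back-substitute for Bézout coefficients:
  1 = 64 - 9×7
  ... = 64×(73) + 519×(-9)
Scale by -57/1 = -57: (u₀, v₀) = (-4161, 513).
General solution: u = -4161 + 519t, v = 513 - 64t for integer t.
u ≥ 0: smallest is -4161 mod 519 = 510 (at t = 9), with v = -63.

510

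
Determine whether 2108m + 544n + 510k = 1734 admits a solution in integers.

yes

gcd(2108, 544) = 68  (2108 = 3×544 + 476, 544 = 1×476 + 68, 476 = 7×68).
gcd(68, 510) = 34.
34 divides 1734, so integer solutions exist.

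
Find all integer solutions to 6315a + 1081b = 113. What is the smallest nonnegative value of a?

543

gcd(6315, 1081) = 1  (6315 = 5×1081 + 910, 1081 = 1×910 + 171, 910 = 5×171 + 55, 171 = 3×55 + 6, 55 = 9×6 + 1, 6 = 6×1).
1 divides 113, so solutions exist.
Back-substituting, 6315×(177) + 1081×(-1034) = 1.
Scale by 113/1 = 113: (a₀, b₀) = (20001, -116842).
General solution: a = 20001 + 1081t, b = -116842 - 6315t for integer t.
a ≥ 0: smallest is 20001 mod 1081 = 543 (at t = -18), with b = -3172.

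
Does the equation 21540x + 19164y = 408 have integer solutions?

gcd(21540, 19164):
  21540 = 1·19164 + 2376
  19164 = 8·2376 + 156
  2376 = 15·156 + 36
  156 = 4·36 + 12
  36 = 3·12
so gcd(21540, 19164) = 12.
12 divides 408, so integer solutions exist.

yes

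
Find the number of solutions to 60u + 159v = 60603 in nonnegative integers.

gcd(159, 60):
  159 = 2·60 + 39
  60 = 1·39 + 21
  39 = 1·21 + 18
  21 = 1·18 + 3
  18 = 6·3
so gcd(159, 60) = 3.
Back-substitute for Bézout coefficients:
  3 = 21 - 1·18
  ... = 60·(8) + 159·(-3)
Scale by 20201: one solution is (161608, -60603). Reduce u mod 53: (11, 377).
General: u = 11 + 53t, v = 377 - 20t.
u ≥ 0 ⇒ t ≥ 0; v ≥ 0 ⇒ t ≤ 18. So t ∈ [0, 18]: 19 solutions.

19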